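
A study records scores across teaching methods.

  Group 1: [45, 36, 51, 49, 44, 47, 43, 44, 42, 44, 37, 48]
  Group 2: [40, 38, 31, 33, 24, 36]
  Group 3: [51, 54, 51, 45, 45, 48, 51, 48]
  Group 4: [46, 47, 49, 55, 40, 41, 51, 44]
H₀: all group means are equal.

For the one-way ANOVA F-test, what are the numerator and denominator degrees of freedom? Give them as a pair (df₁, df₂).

k = 4 groups, N = 34 total
df = (k−1, N−k) = (4−1, 34−4) = (3, 30)

degrees of freedom = [3, 30]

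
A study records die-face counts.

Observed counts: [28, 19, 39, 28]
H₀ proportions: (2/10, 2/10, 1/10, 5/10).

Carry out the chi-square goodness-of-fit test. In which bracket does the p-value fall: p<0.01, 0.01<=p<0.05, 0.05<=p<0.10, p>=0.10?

p-value bracket: p<0.01

n = 114; E_i = n·p_i = [22.80, 22.80, 11.40, 57.00]
χ² = (28−22.80)²/22.80 + (19−22.80)²/22.80 + (39−11.40)²/11.40 + (28−57.00)²/57.00 = 83.3947
df = 3
p-value (upper-tail) = 0.00000
→ bracket: p<0.01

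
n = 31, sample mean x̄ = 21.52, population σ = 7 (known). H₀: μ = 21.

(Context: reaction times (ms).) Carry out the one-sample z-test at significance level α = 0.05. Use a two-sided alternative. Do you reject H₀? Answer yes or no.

SE = σ/√n = 7/√31 = 1.2572
z = (x̄−μ₀)/SE = (21.52−21)/1.2572 = 0.4136
p-value (two-sided) = 0.67916
At α=0.05: p ≥ α → fail to reject H₀

reject H₀: no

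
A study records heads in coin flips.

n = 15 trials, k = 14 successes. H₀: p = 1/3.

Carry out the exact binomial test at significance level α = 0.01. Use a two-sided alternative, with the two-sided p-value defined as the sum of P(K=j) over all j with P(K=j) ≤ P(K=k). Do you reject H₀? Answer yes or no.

reject H₀: yes

Exact binomial: n=15, k=14, p₀=1/3=0.3333
P(X=j) = C(n,j)·p₀^j·(1−p₀)^(n−j); p = Σ P(X=j) over j with P(X=j) ≤ P(X=14)
p-value (two-sided) = 0.00000
At α=0.01: p < α → reject H₀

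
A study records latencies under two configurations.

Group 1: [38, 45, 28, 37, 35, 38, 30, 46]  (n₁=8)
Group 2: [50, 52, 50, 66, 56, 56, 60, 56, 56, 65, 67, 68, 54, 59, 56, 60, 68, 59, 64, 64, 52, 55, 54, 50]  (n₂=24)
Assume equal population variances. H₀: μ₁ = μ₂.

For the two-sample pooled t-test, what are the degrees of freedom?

df = n₁ + n₂ − 2 = 8 + 24 − 2 = 30

degrees of freedom = 30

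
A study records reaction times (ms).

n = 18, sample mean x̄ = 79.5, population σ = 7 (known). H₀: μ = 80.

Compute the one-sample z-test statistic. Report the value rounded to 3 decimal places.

SE = σ/√n = 7/√18 = 1.6499
z = (x̄−μ₀)/SE = (79.5−80)/1.6499 = -0.3030

test statistic = -0.303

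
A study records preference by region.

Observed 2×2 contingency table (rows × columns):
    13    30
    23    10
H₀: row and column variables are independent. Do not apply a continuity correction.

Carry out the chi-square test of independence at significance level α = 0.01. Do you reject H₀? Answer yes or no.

reject H₀: yes

Row totals [43, 33], col totals [36, 40], n=76
χ² = (13−20.37)²/20.37 + (30−22.63)²/22.63 + (23−15.63)²/15.63 + (10−17.37)²/17.37 = 11.6639
df = 1
p-value (upper-tail) = 0.00064
At α=0.01: p < α → reject H₀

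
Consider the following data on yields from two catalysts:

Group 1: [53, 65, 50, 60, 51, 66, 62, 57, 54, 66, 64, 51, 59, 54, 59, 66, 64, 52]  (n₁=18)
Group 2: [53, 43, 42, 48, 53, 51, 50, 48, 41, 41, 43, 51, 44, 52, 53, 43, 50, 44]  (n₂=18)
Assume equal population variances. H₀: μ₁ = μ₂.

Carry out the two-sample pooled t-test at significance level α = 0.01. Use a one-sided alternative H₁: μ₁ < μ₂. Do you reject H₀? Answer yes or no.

reject H₀: no

x̄₁=58.500, s₁=5.874, n₁=18
x̄₂=47.222, s₂=4.519, n₂=18
s_p² = [17·5.874² + 17·4.519²]/34 = 27.4592
SE = √(s_p²·(1/18+1/18)) = 1.7467
t = (58.500−47.222)/1.7467 = 6.4566
df = 34
p-value (one-sided, H₁ less) = 1.00000
At α=0.01: p ≥ α → fail to reject H₀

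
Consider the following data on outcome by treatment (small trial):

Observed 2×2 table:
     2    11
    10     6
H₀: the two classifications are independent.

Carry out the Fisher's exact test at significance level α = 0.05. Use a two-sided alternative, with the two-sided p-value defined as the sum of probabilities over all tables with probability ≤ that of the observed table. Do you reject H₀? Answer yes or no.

Margins: r₁=13, r₂=16, c₁=12, c₂=17, n=29
p_obs = C(13,2)·C(16,10)/C(29,12); sum pmf over tables with pmf ≤ p_obs
p-value (two-sided) = 0.02157
At α=0.05: p < α → reject H₀

reject H₀: yes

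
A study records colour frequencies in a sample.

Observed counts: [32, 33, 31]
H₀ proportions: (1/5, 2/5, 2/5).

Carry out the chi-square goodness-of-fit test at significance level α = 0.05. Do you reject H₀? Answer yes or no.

reject H₀: yes

n = 96; E_i = n·p_i = [19.20, 38.40, 38.40]
χ² = (32−19.20)²/19.20 + (33−38.40)²/38.40 + (31−38.40)²/38.40 = 10.7187
df = 2
p-value (upper-tail) = 0.00470
At α=0.05: p < α → reject H₀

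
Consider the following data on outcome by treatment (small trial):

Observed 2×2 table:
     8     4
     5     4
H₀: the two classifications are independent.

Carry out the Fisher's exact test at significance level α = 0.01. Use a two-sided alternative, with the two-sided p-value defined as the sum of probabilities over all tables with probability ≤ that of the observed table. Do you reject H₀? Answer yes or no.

Margins: r₁=12, r₂=9, c₁=13, c₂=8, n=21
p_obs = C(12,8)·C(9,5)/C(21,13); sum pmf over tables with pmf ≤ p_obs
p-value (two-sided) = 0.67307
At α=0.01: p ≥ α → fail to reject H₀

reject H₀: no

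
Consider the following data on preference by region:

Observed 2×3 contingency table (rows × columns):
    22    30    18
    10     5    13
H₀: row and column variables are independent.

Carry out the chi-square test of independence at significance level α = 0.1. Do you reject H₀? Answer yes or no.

reject H₀: yes

Row totals [70, 28], col totals [32, 35, 31], n=98
χ² = (22−22.86)²/22.86 + (30−25.00)²/25.00 + (18−22.14)²/22.14 + (10−9.14)²/9.14 + (5−10.00)²/10.00 + (13−8.86)²/8.86 = 6.3254
df = 2
p-value (upper-tail) = 0.04231
At α=0.1: p < α → reject H₀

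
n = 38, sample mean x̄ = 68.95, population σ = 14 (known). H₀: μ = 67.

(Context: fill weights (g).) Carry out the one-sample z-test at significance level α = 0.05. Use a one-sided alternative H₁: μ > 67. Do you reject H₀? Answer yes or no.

SE = σ/√n = 14/√38 = 2.2711
z = (x̄−μ₀)/SE = (68.95−67)/2.2711 = 0.8586
p-value (one-sided, H₁ greater) = 0.19528
At α=0.05: p ≥ α → fail to reject H₀

reject H₀: no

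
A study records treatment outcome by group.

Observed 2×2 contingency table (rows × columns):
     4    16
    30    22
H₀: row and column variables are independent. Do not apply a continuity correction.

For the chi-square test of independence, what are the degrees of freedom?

df = (r−1)(c−1) = (2−1)·(2−1) = 1

degrees of freedom = 1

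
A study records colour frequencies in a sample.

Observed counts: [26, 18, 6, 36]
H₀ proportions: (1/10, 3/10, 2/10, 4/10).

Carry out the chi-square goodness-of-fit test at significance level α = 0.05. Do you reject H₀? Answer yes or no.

n = 86; E_i = n·p_i = [8.60, 25.80, 17.20, 34.40]
χ² = (26−8.60)²/8.60 + (18−25.80)²/25.80 + (6−17.20)²/17.20 + (36−34.40)²/34.40 = 44.9302
df = 3
p-value (upper-tail) = 0.00000
At α=0.05: p < α → reject H₀

reject H₀: yes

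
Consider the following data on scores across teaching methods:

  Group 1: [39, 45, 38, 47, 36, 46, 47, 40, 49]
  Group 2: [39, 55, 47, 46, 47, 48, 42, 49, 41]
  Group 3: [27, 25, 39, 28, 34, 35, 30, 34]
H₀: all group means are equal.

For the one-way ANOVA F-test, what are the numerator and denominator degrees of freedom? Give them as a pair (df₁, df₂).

k = 3 groups, N = 26 total
df = (k−1, N−k) = (3−1, 26−3) = (2, 23)

degrees of freedom = [2, 23]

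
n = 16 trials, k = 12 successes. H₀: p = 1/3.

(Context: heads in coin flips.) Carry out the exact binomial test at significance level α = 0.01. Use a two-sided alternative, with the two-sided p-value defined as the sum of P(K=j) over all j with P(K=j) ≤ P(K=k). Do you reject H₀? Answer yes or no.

Exact binomial: n=16, k=12, p₀=1/3=0.3333
P(X=j) = C(n,j)·p₀^j·(1−p₀)^(n−j); p = Σ P(X=j) over j with P(X=j) ≤ P(X=12)
p-value (two-sided) = 0.00079
At α=0.01: p < α → reject H₀

reject H₀: yes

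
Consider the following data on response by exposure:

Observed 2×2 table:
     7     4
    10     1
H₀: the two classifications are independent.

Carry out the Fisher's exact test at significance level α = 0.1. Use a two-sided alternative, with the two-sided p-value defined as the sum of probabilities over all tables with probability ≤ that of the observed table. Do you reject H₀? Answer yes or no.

reject H₀: no

Margins: r₁=11, r₂=11, c₁=17, c₂=5, n=22
p_obs = C(11,7)·C(11,10)/C(22,17); sum pmf over tables with pmf ≤ p_obs
p-value (two-sided) = 0.31078
At α=0.1: p ≥ α → fail to reject H₀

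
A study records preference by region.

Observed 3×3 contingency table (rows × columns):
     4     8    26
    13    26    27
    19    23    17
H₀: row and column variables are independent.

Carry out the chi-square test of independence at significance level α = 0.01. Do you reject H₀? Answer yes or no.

Row totals [38, 66, 59], col totals [36, 57, 70], n=163
χ² = (4−8.39)²/8.39 + (8−13.29)²/13.29 + (26−16.32)²/16.32 + (13−14.58)²/14.58 + (26−23.08)²/23.08 + (27−28.34)²/28.34 + (19−13.03)²/13.03 + (23−20.63)²/20.63 + (17−25.34)²/25.34 = 16.5003
df = 4
p-value (upper-tail) = 0.00242
At α=0.01: p < α → reject H₀

reject H₀: yes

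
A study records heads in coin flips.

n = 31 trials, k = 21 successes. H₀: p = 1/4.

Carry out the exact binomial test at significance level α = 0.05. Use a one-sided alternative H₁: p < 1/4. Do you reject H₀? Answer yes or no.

reject H₀: no

Exact binomial: n=31, k=21, p₀=1/4=0.2500
P(X≤21) from Σ C(n,i)·p₀^i·(1−p₀)^(n−i)
p-value (one-sided, H₁ less) = 1.00000
At α=0.05: p ≥ α → fail to reject H₀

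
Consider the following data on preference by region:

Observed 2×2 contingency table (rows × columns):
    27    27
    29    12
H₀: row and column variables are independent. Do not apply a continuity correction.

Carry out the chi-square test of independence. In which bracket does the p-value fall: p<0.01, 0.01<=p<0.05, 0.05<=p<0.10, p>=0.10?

p-value bracket: 0.01<=p<0.05

Row totals [54, 41], col totals [56, 39], n=95
χ² = (27−31.83)²/31.83 + (27−22.17)²/22.17 + (29−24.17)²/24.17 + (12−16.83)²/16.83 = 4.1392
df = 1
p-value (upper-tail) = 0.04190
→ bracket: 0.01<=p<0.05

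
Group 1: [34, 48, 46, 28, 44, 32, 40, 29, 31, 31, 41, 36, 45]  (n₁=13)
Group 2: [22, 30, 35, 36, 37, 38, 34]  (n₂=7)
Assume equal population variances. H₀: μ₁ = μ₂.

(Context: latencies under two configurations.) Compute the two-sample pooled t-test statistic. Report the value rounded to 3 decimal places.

test statistic = 1.353

x̄₁=37.308, s₁=7.016, n₁=13
x̄₂=33.143, s₂=5.551, n₂=7
s_p² = [12·7.016² + 6·5.551²]/18 = 43.0904
SE = √(s_p²·(1/13+1/7)) = 3.0774
t = (37.308−33.143)/3.0774 = 1.3534
df = 18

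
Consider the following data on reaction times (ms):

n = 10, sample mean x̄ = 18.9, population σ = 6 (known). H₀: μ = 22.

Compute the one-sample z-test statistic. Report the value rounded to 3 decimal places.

test statistic = -1.634

SE = σ/√n = 6/√10 = 1.8974
z = (x̄−μ₀)/SE = (18.9−22)/1.8974 = -1.6338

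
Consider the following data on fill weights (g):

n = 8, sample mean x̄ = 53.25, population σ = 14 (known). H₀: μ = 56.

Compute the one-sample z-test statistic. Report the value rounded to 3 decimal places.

test statistic = -0.556

SE = σ/√n = 14/√8 = 4.9497
z = (x̄−μ₀)/SE = (53.25−56)/4.9497 = -0.5556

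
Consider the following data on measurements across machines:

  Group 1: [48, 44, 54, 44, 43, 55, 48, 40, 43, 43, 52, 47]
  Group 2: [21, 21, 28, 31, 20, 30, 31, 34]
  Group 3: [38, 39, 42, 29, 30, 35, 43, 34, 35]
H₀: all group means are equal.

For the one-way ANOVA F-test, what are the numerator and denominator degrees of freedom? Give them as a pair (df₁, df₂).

degrees of freedom = [2, 26]

k = 3 groups, N = 29 total
df = (k−1, N−k) = (3−1, 29−3) = (2, 26)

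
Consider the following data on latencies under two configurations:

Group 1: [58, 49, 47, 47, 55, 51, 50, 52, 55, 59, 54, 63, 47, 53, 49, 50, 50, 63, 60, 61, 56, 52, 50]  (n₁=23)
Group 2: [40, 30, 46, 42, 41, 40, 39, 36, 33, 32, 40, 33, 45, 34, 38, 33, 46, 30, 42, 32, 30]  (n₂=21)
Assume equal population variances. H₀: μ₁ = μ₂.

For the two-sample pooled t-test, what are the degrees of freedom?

degrees of freedom = 42

df = n₁ + n₂ − 2 = 23 + 21 − 2 = 42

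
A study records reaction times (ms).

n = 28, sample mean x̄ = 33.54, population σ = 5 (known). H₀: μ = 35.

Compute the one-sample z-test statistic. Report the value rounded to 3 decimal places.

test statistic = -1.545

SE = σ/√n = 5/√28 = 0.9449
z = (x̄−μ₀)/SE = (33.54−35)/0.9449 = -1.5451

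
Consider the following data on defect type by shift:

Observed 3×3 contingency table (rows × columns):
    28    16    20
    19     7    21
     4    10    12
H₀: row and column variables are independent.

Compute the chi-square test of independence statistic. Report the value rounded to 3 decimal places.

Row totals [64, 47, 26], col totals [51, 33, 53], n=137
χ² = (28−23.82)²/23.82 + (16−15.42)²/15.42 + (20−24.76)²/24.76 + (19−17.50)²/17.50 + (7−11.32)²/11.32 + (21−18.18)²/18.18 + (4−9.68)²/9.68 + (10−6.26)²/6.26 + (12−10.06)²/10.06 = 9.8206
df = 4

test statistic = 9.821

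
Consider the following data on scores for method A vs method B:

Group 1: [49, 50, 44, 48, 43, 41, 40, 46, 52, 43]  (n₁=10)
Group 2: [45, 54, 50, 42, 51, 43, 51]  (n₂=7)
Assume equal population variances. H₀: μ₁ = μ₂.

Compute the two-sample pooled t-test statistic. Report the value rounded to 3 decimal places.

test statistic = -1.139

x̄₁=45.600, s₁=4.033, n₁=10
x̄₂=48.000, s₂=4.619, n₂=7
s_p² = [9·4.033² + 6·4.619²]/15 = 18.2933
SE = √(s_p²·(1/10+1/7)) = 2.1078
t = (45.600−48.000)/2.1078 = -1.1386
df = 15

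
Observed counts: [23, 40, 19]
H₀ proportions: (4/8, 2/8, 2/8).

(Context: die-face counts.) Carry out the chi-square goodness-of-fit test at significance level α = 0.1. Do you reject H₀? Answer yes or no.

reject H₀: yes

n = 82; E_i = n·p_i = [41.00, 20.50, 20.50]
χ² = (23−41.00)²/41.00 + (40−20.50)²/20.50 + (19−20.50)²/20.50 = 26.5610
df = 2
p-value (upper-tail) = 0.00000
At α=0.1: p < α → reject H₀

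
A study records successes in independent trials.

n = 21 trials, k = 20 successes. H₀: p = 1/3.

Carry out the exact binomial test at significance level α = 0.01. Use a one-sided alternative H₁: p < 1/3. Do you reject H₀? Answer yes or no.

reject H₀: no

Exact binomial: n=21, k=20, p₀=1/3=0.3333
P(X≤20) from Σ C(n,i)·p₀^i·(1−p₀)^(n−i)
p-value (one-sided, H₁ less) = 1.00000
At α=0.01: p ≥ α → fail to reject H₀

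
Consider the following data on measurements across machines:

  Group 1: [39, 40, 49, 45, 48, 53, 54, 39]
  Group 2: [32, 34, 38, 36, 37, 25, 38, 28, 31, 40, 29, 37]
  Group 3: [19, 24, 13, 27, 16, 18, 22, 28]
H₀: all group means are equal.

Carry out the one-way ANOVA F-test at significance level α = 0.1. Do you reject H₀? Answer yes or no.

Group means [45.88, 33.75, 20.88], grand mean 33.536
SSB = Σnᵢ(x̄ᵢ−x̄)² = 2500.964; SSW = ΣΣ(x−x̄ᵢ)² = 702.000
MSB = 2500.964/2 = 1250.4821; MSW = 702.000/25 = 28.0800
F = MSB/MSW = 44.5328
df = (2, 25)
p-value (upper-tail) = 0.00000
At α=0.1: p < α → reject H₀

reject H₀: yes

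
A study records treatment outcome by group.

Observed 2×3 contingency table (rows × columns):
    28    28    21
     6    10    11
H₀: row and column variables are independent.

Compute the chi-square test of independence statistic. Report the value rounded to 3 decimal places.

Row totals [77, 27], col totals [34, 38, 32], n=104
χ² = (28−25.17)²/25.17 + (28−28.13)²/28.13 + (21−23.69)²/23.69 + (6−8.83)²/8.83 + (10−9.87)²/9.87 + (11−8.31)²/8.31 = 2.4037
df = 2

test statistic = 2.404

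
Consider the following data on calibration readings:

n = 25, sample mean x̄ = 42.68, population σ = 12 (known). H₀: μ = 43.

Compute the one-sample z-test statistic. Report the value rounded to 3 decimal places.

SE = σ/√n = 12/√25 = 2.4000
z = (x̄−μ₀)/SE = (42.68−43)/2.4000 = -0.1333

test statistic = -0.133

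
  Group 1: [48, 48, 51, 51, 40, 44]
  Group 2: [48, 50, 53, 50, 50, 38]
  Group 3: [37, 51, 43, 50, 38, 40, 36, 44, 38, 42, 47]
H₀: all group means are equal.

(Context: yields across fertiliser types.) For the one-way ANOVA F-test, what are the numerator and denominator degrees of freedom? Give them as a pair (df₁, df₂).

k = 3 groups, N = 23 total
df = (k−1, N−k) = (3−1, 23−3) = (2, 20)

degrees of freedom = [2, 20]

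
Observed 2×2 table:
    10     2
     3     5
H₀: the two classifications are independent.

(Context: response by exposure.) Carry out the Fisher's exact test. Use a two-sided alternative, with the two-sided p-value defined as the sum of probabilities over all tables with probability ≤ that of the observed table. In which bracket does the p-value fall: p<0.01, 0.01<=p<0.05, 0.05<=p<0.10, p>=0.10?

p-value bracket: 0.05<=p<0.10

Margins: r₁=12, r₂=8, c₁=13, c₂=7, n=20
p_obs = C(12,10)·C(8,3)/C(20,13); sum pmf over tables with pmf ≤ p_obs
p-value (two-sided) = 0.06233
→ bracket: 0.05<=p<0.10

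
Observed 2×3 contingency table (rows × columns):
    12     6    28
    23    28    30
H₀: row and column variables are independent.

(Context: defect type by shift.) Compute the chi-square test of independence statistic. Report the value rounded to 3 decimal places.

Row totals [46, 81], col totals [35, 34, 58], n=127
χ² = (12−12.68)²/12.68 + (6−12.31)²/12.31 + (28−21.01)²/21.01 + (23−22.32)²/22.32 + (28−21.69)²/21.69 + (30−36.99)²/36.99 = 8.7828
df = 2

test statistic = 8.783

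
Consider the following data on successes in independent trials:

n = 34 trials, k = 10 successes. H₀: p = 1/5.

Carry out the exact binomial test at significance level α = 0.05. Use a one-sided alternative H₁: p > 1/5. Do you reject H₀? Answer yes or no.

Exact binomial: n=34, k=10, p₀=1/5=0.2000
P(X≥10) from Σ C(n,i)·p₀^i·(1−p₀)^(n−i)
p-value (one-sided, H₁ greater) = 0.12544
At α=0.05: p ≥ α → fail to reject H₀

reject H₀: no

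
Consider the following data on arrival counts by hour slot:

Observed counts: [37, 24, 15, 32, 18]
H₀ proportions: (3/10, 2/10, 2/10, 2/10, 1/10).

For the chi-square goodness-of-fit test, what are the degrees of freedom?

df = k − 1 = 5 − 1 = 4

degrees of freedom = 4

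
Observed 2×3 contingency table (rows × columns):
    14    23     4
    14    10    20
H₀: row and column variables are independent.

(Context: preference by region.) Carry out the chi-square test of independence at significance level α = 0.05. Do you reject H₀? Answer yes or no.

reject H₀: yes

Row totals [41, 44], col totals [28, 33, 24], n=85
χ² = (14−13.51)²/13.51 + (23−15.92)²/15.92 + (4−11.58)²/11.58 + (14−14.49)²/14.49 + (10−17.08)²/17.08 + (20−12.42)²/12.42 = 15.7016
df = 2
p-value (upper-tail) = 0.00039
At α=0.05: p < α → reject H₀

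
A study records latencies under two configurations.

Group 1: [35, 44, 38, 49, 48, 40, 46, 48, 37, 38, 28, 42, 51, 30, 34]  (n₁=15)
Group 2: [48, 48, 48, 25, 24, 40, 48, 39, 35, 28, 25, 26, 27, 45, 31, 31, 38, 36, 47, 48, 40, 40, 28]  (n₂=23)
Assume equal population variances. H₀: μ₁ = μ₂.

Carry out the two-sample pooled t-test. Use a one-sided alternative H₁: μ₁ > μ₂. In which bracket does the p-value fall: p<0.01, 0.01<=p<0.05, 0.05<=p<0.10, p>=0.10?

x̄₁=40.533, s₁=7.090, n₁=15
x̄₂=36.739, s₂=8.833, n₂=23
s_p² = [14·7.090² + 22·8.833²]/36 = 67.2269
SE = √(s_p²·(1/15+1/23)) = 2.7212
t = (40.533−36.739)/2.7212 = 1.3943
df = 36
p-value (one-sided, H₁ greater) = 0.08588
→ bracket: 0.05<=p<0.10

p-value bracket: 0.05<=p<0.10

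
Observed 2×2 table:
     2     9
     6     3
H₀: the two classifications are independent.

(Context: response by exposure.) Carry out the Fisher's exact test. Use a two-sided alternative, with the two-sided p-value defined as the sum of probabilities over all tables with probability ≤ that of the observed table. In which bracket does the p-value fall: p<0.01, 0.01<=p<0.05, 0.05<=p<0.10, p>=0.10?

p-value bracket: 0.05<=p<0.10

Margins: r₁=11, r₂=9, c₁=8, c₂=12, n=20
p_obs = C(11,2)·C(9,6)/C(20,8); sum pmf over tables with pmf ≤ p_obs
p-value (two-sided) = 0.06478
→ bracket: 0.05<=p<0.10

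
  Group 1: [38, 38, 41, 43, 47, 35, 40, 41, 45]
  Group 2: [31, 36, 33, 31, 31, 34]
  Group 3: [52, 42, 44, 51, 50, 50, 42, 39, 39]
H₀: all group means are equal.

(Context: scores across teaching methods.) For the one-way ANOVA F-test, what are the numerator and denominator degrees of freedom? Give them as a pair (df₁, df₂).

k = 3 groups, N = 24 total
df = (k−1, N−k) = (3−1, 24−3) = (2, 21)

degrees of freedom = [2, 21]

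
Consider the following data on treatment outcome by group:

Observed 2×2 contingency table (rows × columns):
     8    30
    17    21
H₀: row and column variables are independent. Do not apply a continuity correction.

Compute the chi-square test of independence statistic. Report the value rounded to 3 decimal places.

Row totals [38, 38], col totals [25, 51], n=76
χ² = (8−12.50)²/12.50 + (30−25.50)²/25.50 + (17−12.50)²/12.50 + (21−25.50)²/25.50 = 4.8282
df = 1

test statistic = 4.828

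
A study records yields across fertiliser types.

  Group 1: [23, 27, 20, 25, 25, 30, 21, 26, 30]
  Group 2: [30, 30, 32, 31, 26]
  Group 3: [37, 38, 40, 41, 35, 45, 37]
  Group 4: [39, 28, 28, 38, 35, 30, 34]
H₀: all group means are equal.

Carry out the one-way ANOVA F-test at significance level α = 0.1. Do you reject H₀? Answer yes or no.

reject H₀: yes

Group means [25.22, 29.80, 39.00, 33.14], grand mean 31.464
SSB = Σnᵢ(x̄ᵢ−x̄)² = 781.752; SSW = ΣΣ(x−x̄ᵢ)² = 311.213
MSB = 781.752/3 = 260.5839; MSW = 311.213/24 = 12.9672
F = MSB/MSW = 20.0956
df = (3, 24)
p-value (upper-tail) = 0.00000
At α=0.1: p < α → reject H₀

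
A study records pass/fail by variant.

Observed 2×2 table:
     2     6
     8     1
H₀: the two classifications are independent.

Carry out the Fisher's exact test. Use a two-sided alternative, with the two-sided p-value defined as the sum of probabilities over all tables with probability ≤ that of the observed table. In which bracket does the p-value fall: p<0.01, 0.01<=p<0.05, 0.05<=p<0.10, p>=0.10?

p-value bracket: 0.01<=p<0.05

Margins: r₁=8, r₂=9, c₁=10, c₂=7, n=17
p_obs = C(8,2)·C(9,8)/C(17,10); sum pmf over tables with pmf ≤ p_obs
p-value (two-sided) = 0.01522
→ bracket: 0.01<=p<0.05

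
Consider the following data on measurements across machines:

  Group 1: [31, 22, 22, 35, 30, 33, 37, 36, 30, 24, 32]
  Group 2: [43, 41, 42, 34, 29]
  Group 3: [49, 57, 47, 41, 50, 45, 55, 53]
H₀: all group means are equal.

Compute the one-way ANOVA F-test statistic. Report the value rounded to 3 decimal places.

Group means [30.18, 37.80, 49.62], grand mean 38.250
SSB = Σnᵢ(x̄ᵢ−x̄)² = 1752.189; SSW = ΣΣ(x−x̄ᵢ)² = 632.311
MSB = 1752.189/2 = 876.0943; MSW = 632.311/21 = 30.1101
F = MSB/MSW = 29.0964
df = (2, 21)

test statistic = 29.096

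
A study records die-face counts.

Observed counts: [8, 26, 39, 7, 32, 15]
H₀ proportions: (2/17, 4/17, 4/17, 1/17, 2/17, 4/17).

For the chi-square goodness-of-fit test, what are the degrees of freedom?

df = k − 1 = 6 − 1 = 5

degrees of freedom = 5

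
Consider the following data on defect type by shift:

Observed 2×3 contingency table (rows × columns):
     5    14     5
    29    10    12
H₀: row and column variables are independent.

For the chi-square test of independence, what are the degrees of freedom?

degrees of freedom = 2

df = (r−1)(c−1) = (2−1)·(3−1) = 2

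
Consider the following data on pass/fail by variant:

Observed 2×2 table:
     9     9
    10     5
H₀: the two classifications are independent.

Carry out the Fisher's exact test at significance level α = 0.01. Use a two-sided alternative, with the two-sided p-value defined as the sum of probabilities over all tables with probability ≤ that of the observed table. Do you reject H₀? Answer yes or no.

Margins: r₁=18, r₂=15, c₁=19, c₂=14, n=33
p_obs = C(18,9)·C(15,10)/C(33,19); sum pmf over tables with pmf ≤ p_obs
p-value (two-sided) = 0.48242
At α=0.01: p ≥ α → fail to reject H₀

reject H₀: no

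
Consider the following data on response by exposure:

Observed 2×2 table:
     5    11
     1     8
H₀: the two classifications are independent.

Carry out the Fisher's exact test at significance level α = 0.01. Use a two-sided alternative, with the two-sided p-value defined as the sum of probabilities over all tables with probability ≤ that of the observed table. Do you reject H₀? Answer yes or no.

Margins: r₁=16, r₂=9, c₁=6, c₂=19, n=25
p_obs = C(16,5)·C(9,1)/C(25,6); sum pmf over tables with pmf ≤ p_obs
p-value (two-sided) = 0.36443
At α=0.01: p ≥ α → fail to reject H₀

reject H₀: no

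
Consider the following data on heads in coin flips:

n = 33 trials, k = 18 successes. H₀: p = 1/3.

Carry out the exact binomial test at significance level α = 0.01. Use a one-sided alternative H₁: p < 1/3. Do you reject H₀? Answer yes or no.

reject H₀: no

Exact binomial: n=33, k=18, p₀=1/3=0.3333
P(X≤18) from Σ C(n,i)·p₀^i·(1−p₀)^(n−i)
p-value (one-sided, H₁ less) = 0.99639
At α=0.01: p ≥ α → fail to reject H₀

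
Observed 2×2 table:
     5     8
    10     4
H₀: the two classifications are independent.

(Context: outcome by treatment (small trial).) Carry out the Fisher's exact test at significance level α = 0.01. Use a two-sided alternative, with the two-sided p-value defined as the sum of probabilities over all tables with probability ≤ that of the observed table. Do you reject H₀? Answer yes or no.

reject H₀: no

Margins: r₁=13, r₂=14, c₁=15, c₂=12, n=27
p_obs = C(13,5)·C(14,10)/C(27,15); sum pmf over tables with pmf ≤ p_obs
p-value (two-sided) = 0.12835
At α=0.01: p ≥ α → fail to reject H₀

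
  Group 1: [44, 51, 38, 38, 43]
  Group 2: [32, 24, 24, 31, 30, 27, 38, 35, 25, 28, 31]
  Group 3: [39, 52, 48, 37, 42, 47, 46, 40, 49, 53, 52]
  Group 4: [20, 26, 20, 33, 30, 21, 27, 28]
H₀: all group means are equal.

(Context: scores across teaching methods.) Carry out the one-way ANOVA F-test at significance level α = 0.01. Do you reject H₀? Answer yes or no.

Group means [42.80, 29.55, 45.91, 25.62], grand mean 35.686
SSB = Σnᵢ(x̄ᵢ−x̄)² = 2627.231; SSW = ΣΣ(x−x̄ᵢ)² = 800.311
MSB = 2627.231/3 = 875.7438; MSW = 800.311/31 = 25.8165
F = MSB/MSW = 33.9219
df = (3, 31)
p-value (upper-tail) = 0.00000
At α=0.01: p < α → reject H₀

reject H₀: yes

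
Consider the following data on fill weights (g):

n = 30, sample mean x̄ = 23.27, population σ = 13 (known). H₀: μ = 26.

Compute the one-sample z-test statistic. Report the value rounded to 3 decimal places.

SE = σ/√n = 13/√30 = 2.3735
z = (x̄−μ₀)/SE = (23.27−26)/2.3735 = -1.1502

test statistic = -1.150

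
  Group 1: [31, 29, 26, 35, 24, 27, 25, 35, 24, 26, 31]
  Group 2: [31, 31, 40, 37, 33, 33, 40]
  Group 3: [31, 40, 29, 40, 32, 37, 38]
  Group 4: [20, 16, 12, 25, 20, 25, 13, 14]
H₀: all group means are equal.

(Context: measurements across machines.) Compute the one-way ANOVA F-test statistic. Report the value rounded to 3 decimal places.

Group means [28.45, 35.00, 35.29, 18.12], grand mean 28.788
SSB = Σnᵢ(x̄ᵢ−x̄)² = 1476.484; SSW = ΣΣ(x−x̄ᵢ)² = 569.031
MSB = 1476.484/3 = 492.1614; MSW = 569.031/29 = 19.6218
F = MSB/MSW = 25.0824
df = (3, 29)

test statistic = 25.082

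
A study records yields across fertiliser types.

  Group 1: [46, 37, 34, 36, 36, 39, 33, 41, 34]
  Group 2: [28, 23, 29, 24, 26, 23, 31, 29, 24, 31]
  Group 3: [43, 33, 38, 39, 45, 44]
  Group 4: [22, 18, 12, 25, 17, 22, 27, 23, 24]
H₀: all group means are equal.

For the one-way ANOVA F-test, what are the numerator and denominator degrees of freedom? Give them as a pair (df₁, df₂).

k = 4 groups, N = 34 total
df = (k−1, N−k) = (4−1, 34−4) = (3, 30)

degrees of freedom = [3, 30]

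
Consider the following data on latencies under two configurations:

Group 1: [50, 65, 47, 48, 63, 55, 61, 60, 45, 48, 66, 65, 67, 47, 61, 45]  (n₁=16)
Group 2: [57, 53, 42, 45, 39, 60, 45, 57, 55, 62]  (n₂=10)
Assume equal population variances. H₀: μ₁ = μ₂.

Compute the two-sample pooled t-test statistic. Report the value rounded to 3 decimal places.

test statistic = 1.288

x̄₁=55.812, s₁=8.432, n₁=16
x̄₂=51.500, s₂=8.086, n₂=10
s_p² = [15·8.432² + 9·8.086²]/24 = 68.9557
SE = √(s_p²·(1/16+1/10)) = 3.3474
t = (55.812−51.500)/3.3474 = 1.2883
df = 24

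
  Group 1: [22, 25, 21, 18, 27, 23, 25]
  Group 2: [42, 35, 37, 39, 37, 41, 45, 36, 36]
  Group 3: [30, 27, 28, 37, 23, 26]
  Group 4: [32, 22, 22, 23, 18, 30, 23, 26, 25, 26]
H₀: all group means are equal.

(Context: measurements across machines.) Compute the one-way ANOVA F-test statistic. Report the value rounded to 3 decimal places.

test statistic = 29.295

Group means [23.00, 38.67, 28.50, 24.70], grand mean 28.969
SSB = Σnᵢ(x̄ᵢ−x̄)² = 1279.369; SSW = ΣΣ(x−x̄ᵢ)² = 407.600
MSB = 1279.369/3 = 426.4562; MSW = 407.600/28 = 14.5571
F = MSB/MSW = 29.2953
df = (3, 28)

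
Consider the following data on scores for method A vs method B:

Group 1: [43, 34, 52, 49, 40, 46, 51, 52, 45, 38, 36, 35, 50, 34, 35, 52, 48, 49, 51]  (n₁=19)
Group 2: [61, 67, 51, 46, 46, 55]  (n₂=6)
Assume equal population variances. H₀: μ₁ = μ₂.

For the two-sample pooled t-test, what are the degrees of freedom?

df = n₁ + n₂ − 2 = 19 + 6 − 2 = 23

degrees of freedom = 23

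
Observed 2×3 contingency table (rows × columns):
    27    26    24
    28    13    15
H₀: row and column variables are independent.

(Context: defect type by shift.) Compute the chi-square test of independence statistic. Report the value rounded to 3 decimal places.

test statistic = 3.192

Row totals [77, 56], col totals [55, 39, 39], n=133
χ² = (27−31.84)²/31.84 + (26−22.58)²/22.58 + (24−22.58)²/22.58 + (28−23.16)²/23.16 + (13−16.42)²/16.42 + (15−16.42)²/16.42 = 3.1922
df = 2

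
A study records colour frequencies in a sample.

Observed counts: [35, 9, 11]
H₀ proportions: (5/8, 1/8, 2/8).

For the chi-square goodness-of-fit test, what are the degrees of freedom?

df = k − 1 = 3 − 1 = 2

degrees of freedom = 2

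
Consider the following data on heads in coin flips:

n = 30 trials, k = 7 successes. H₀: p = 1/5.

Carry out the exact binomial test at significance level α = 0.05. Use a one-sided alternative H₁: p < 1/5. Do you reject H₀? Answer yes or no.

reject H₀: no

Exact binomial: n=30, k=7, p₀=1/5=0.2000
P(X≤7) from Σ C(n,i)·p₀^i·(1−p₀)^(n−i)
p-value (one-sided, H₁ less) = 0.76079
At α=0.05: p ≥ α → fail to reject H₀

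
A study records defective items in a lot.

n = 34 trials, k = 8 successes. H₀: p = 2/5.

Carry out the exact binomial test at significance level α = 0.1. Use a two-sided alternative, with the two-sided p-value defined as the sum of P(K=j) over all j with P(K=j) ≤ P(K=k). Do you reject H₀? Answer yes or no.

reject H₀: yes

Exact binomial: n=34, k=8, p₀=2/5=0.4000
P(X=j) = C(n,j)·p₀^j·(1−p₀)^(n−j); p = Σ P(X=j) over j with P(X=j) ≤ P(X=8)
p-value (two-sided) = 0.05453
At α=0.1: p < α → reject H₀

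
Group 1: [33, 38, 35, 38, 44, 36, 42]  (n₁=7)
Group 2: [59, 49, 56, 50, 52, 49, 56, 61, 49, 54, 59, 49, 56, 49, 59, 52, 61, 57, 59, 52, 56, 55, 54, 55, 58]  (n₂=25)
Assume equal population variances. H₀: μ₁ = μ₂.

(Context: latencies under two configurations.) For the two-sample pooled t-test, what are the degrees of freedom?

df = n₁ + n₂ − 2 = 7 + 25 − 2 = 30

degrees of freedom = 30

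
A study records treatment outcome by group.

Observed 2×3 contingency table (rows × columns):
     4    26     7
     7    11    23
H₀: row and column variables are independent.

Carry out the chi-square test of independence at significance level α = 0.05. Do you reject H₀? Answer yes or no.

Row totals [37, 41], col totals [11, 37, 30], n=78
χ² = (4−5.22)²/5.22 + (26−17.55)²/17.55 + (7−14.23)²/14.23 + (7−5.78)²/5.78 + (11−19.45)²/19.45 + (23−15.77)²/15.77 = 15.2676
df = 2
p-value (upper-tail) = 0.00048
At α=0.05: p < α → reject H₀

reject H₀: yes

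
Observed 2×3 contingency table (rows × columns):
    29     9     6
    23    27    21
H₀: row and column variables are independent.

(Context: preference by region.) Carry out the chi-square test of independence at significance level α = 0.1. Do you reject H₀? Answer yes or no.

Row totals [44, 71], col totals [52, 36, 27], n=115
χ² = (29−19.90)²/19.90 + (9−13.77)²/13.77 + (6−10.33)²/10.33 + (23−32.10)²/32.10 + (27−22.23)²/22.23 + (21−16.67)²/16.67 = 12.3683
df = 2
p-value (upper-tail) = 0.00206
At α=0.1: p < α → reject H₀

reject H₀: yes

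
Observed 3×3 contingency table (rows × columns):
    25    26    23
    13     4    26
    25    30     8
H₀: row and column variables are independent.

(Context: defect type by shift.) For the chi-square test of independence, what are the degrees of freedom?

df = (r−1)(c−1) = (3−1)·(3−1) = 4

degrees of freedom = 4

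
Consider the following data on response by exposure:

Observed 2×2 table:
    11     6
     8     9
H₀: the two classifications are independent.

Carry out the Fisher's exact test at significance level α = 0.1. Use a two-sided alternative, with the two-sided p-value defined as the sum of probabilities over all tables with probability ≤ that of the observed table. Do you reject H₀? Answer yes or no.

reject H₀: no

Margins: r₁=17, r₂=17, c₁=19, c₂=15, n=34
p_obs = C(17,11)·C(17,8)/C(34,19); sum pmf over tables with pmf ≤ p_obs
p-value (two-sided) = 0.49053
At α=0.1: p ≥ α → fail to reject H₀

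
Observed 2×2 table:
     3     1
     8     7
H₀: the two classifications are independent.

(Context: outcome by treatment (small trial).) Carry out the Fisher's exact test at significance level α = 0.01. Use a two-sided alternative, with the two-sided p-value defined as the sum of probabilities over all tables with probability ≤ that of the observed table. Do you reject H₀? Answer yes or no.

reject H₀: no

Margins: r₁=4, r₂=15, c₁=11, c₂=8, n=19
p_obs = C(4,3)·C(15,8)/C(19,11); sum pmf over tables with pmf ≤ p_obs
p-value (two-sided) = 0.60268
At α=0.01: p ≥ α → fail to reject H₀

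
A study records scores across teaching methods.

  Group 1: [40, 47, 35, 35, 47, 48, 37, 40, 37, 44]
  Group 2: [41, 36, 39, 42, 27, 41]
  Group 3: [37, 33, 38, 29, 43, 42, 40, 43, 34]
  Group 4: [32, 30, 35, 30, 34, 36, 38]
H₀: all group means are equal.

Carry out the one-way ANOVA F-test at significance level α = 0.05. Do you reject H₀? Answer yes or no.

reject H₀: yes

Group means [41.00, 37.67, 37.67, 33.57], grand mean 37.812
SSB = Σnᵢ(x̄ᵢ−x̄)² = 227.827; SSW = ΣΣ(x−x̄ᵢ)² = 643.048
MSB = 227.827/3 = 75.9425; MSW = 643.048/28 = 22.9660
F = MSB/MSW = 3.3067
df = (3, 28)
p-value (upper-tail) = 0.03452
At α=0.05: p < α → reject H₀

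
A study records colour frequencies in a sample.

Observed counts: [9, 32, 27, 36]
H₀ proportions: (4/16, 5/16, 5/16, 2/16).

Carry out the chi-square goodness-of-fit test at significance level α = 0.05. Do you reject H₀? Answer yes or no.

reject H₀: yes

n = 104; E_i = n·p_i = [26.00, 32.50, 32.50, 13.00]
χ² = (9−26.00)²/26.00 + (32−32.50)²/32.50 + (27−32.50)²/32.50 + (36−13.00)²/13.00 = 52.7462
df = 3
p-value (upper-tail) = 0.00000
At α=0.05: p < α → reject H₀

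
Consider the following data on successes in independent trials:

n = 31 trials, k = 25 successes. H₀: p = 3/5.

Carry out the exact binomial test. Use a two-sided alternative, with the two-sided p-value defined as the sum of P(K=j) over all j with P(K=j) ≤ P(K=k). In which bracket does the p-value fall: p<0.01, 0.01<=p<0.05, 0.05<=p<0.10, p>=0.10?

p-value bracket: 0.01<=p<0.05

Exact binomial: n=31, k=25, p₀=3/5=0.6000
P(X=j) = C(n,j)·p₀^j·(1−p₀)^(n−j); p = Σ P(X=j) over j with P(X=j) ≤ P(X=25)
p-value (two-sided) = 0.02605
→ bracket: 0.01<=p<0.05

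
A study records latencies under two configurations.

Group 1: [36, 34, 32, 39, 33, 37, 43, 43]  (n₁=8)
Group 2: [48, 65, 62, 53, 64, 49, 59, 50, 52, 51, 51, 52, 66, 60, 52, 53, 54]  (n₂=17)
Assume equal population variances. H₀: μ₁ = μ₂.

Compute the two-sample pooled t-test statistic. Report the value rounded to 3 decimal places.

x̄₁=37.125, s₁=4.257, n₁=8
x̄₂=55.353, s₂=5.958, n₂=17
s_p² = [7·4.257² + 16·5.958²]/23 = 30.2068
SE = √(s_p²·(1/8+1/17)) = 2.3564
t = (37.125−55.353)/2.3564 = -7.7354
df = 23

test statistic = -7.735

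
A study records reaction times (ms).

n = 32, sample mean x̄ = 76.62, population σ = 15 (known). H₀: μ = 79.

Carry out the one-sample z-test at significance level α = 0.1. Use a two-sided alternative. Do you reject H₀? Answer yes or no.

reject H₀: no

SE = σ/√n = 15/√32 = 2.6517
z = (x̄−μ₀)/SE = (76.62−79)/2.6517 = -0.8976
p-value (two-sided) = 0.36942
At α=0.1: p ≥ α → fail to reject H₀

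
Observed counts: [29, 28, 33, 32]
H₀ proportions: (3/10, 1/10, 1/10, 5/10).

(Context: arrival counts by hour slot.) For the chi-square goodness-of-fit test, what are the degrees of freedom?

df = k − 1 = 4 − 1 = 3

degrees of freedom = 3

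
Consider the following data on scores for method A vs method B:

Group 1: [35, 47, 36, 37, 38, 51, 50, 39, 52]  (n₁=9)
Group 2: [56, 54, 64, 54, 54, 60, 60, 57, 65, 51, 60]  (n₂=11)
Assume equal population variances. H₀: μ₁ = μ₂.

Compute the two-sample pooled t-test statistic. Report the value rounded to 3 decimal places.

x̄₁=42.778, s₁=7.067, n₁=9
x̄₂=57.727, s₂=4.452, n₂=11
s_p² = [8·7.067² + 10·4.452²]/18 = 33.2076
SE = √(s_p²·(1/9+1/11)) = 2.5901
t = (42.778−57.727)/2.5901 = -5.7718
df = 18

test statistic = -5.772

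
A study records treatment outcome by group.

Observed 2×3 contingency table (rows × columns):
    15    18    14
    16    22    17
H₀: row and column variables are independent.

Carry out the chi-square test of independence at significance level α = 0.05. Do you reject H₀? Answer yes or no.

reject H₀: no

Row totals [47, 55], col totals [31, 40, 31], n=102
χ² = (15−14.28)²/14.28 + (18−18.43)²/18.43 + (14−14.28)²/14.28 + (16−16.72)²/16.72 + (22−21.57)²/21.57 + (17−16.72)²/16.72 = 0.0957
df = 2
p-value (upper-tail) = 0.95327
At α=0.05: p ≥ α → fail to reject H₀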